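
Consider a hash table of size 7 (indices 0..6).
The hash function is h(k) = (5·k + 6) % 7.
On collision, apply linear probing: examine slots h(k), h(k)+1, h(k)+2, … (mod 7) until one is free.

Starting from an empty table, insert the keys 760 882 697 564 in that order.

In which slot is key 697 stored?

0

760 hashes to 5; slot 5 is free -> place at 5.
882 hashes to 6; slot 6 is free -> place at 6.
697 hashes to 5; 5,6 taken -> place at 0.
564 hashes to 5; 5,6,0 taken -> place at 1.
Table: [697, 564, _, _, _, 760, 882]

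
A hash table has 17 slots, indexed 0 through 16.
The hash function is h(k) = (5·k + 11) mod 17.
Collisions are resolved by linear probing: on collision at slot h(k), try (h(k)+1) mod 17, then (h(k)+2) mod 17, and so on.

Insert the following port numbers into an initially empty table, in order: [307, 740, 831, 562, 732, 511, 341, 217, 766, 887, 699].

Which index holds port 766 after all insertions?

6

Insert 307: h=16, slot 16 empty -> index 16.
Insert 740: h=5, slot 5 empty -> index 5.
Insert 831: h=1, slot 1 empty -> index 1.
Insert 562: h=16, slot 16 occupied -> index 0.
Insert 732: h=16, slots 16,0,1 occupied -> index 2.
Insert 511: h=16, slots 16,0,1,2 occupied -> index 3.
Insert 341: h=16, slots 16,0,1,2,3 occupied -> index 4.
Insert 217: h=8, slot 8 empty -> index 8.
Insert 766: h=16, slots 16,0,1,2,3,4,5 occupied -> index 6.
Insert 887: h=9, slot 9 empty -> index 9.
Insert 699: h=4, slots 4,5,6 occupied -> index 7.
Table: [562, 831, 732, 511, 341, 740, 766, 699, 217, 887, -, -, -, -, -, -, 307]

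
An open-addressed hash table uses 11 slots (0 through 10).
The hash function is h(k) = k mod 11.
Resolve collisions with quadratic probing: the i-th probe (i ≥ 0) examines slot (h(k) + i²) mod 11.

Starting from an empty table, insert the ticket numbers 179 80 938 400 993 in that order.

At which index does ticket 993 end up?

1

179: h=3 -> slot 3
80: h=3, probe 3,4 -> slot 4
938: h=3, probe 3,4,7 -> slot 7
400: h=4, probe 4,5 -> slot 5
993: h=3, probe 3,4,7,1 -> slot 1
Table: [—, 993, —, 179, 80, 400, —, 938, —, —, —]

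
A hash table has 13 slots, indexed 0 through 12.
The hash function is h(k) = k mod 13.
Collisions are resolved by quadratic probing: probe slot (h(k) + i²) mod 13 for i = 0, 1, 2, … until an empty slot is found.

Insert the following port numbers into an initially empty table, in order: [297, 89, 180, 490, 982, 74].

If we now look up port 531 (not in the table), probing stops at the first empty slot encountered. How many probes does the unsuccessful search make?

297 hashes to 11; slot 11 is free => place at 11.
89 hashes to 11; 11 taken => place at 12.
180 hashes to 11; 11,12 taken => place at 2.
490 hashes to 9; slot 9 is free => place at 9.
982 hashes to 7; slot 7 is free => place at 7.
74 hashes to 9; 9 taken => place at 10.
Table: [., ., 180, ., ., ., ., 982, ., 490, 74, 297, 89]
Lookup 531: h=11, probe 11,12,2,7,1 → slot 1 empty, not found.

5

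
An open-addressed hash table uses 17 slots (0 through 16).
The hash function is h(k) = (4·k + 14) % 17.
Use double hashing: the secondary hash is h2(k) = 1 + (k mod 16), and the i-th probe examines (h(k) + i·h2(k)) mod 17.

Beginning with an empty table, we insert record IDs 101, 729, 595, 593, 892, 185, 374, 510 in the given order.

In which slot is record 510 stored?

101: h=10 -> slot 10
729: h=6 -> slot 6
595: h=14 -> slot 14
593: h=6, h2=2, probe 6,8 -> slot 8
892: h=12 -> slot 12
185: h=6, h2=10, probe 6,16 -> slot 16
374: h=14, h2=7, probe 14,4 -> slot 4
510: h=14, h2=15, probe 14,12,10,8,6,4,2 -> slot 2
Table: [., ., 510, ., 374, ., 729, ., 593, ., 101, ., 892, ., 595, ., 185]

2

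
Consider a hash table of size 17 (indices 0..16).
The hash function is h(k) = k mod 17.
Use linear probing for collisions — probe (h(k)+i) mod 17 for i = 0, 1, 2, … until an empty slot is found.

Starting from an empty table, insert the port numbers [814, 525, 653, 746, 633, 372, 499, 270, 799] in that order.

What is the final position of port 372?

1

Insert 814: h=15, slot 15 empty => index 15.
Insert 525: h=15, slot 15 occupied => index 16.
Insert 653: h=7, slot 7 empty => index 7.
Insert 746: h=15, slots 15,16 occupied => index 0.
Insert 633: h=4, slot 4 empty => index 4.
Insert 372: h=15, slots 15,16,0 occupied => index 1.
Insert 499: h=6, slot 6 empty => index 6.
Insert 270: h=15, slots 15,16,0,1 occupied => index 2.
Insert 799: h=0, slots 0,1,2 occupied => index 3.
Table: [746, 372, 270, 799, 633, ∅, 499, 653, ∅, ∅, ∅, ∅, ∅, ∅, ∅, 814, 525]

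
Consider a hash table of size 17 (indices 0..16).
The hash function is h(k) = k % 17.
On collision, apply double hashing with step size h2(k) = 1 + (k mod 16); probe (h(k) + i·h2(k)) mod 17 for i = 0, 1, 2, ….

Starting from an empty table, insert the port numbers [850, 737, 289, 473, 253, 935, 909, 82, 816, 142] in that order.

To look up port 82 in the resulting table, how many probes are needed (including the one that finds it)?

850: h=0 -> slot 0
737: h=6 -> slot 6
289: h=0, h2=2, probe 0,2 -> slot 2
473: h=14 -> slot 14
253: h=15 -> slot 15
935: h=0, h2=8, probe 0,8 -> slot 8
909: h=8, h2=14, probe 8,5 -> slot 5
82: h=14, h2=3, probe 14,0,3 -> slot 3
816: h=0, h2=1, probe 0,1 -> slot 1
142: h=6, h2=15, probe 6,4 -> slot 4
Table: [850, 816, 289, 82, 142, 909, 737, ∅, 935, ∅, ∅, ∅, ∅, ∅, 473, 253, ∅]
Lookup 82: h=14, h2=3, probe 14,0,3 → found at 3.

3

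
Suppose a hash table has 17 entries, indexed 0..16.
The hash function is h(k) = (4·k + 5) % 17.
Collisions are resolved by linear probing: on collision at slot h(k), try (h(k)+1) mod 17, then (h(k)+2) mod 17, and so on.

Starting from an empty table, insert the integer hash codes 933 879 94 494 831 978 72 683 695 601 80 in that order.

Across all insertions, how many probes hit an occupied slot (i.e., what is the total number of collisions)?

933: h=14 → slot 14
879: h=2 → slot 2
94: h=7 → slot 7
494: h=9 → slot 9
831: h=14, probe 14,15 → slot 15
978: h=7, probe 7,8 → slot 8
72: h=4 → slot 4
683: h=0 → slot 0
695: h=14, probe 14,15,16 → slot 16
601: h=12 → slot 12
80: h=2, probe 2,3 → slot 3
Table: [683, _, 879, 80, 72, _, _, 94, 978, 494, _, _, 601, _, 933, 831, 695]

5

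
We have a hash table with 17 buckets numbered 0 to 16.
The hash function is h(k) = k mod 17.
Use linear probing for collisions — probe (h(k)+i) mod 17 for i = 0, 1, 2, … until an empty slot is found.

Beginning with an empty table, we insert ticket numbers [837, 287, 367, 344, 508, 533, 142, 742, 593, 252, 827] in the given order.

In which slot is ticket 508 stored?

16

837: h=4 → slot 4
287: h=15 → slot 15
367: h=10 → slot 10
344: h=4, probe 4,5 → slot 5
508: h=15, probe 15,16 → slot 16
533: h=6 → slot 6
142: h=6, probe 6,7 → slot 7
742: h=11 → slot 11
593: h=15, probe 15,16,0 → slot 0
252: h=14 → slot 14
827: h=11, probe 11,12 → slot 12
Table: [593, ., ., ., 837, 344, 533, 142, ., ., 367, 742, 827, ., 252, 287, 508]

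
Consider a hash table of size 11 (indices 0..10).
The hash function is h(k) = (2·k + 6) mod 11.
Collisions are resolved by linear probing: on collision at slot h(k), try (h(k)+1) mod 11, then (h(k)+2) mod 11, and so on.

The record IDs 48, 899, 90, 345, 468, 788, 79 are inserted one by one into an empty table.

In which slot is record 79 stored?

1

48: h=3 → slot 3
899: h=0 → slot 0
90: h=10 → slot 10
345: h=3, probe 3,4 → slot 4
468: h=7 → slot 7
788: h=9 → slot 9
79: h=10, probe 10,0,1 → slot 1
Table: [899, 79, ∅, 48, 345, ∅, ∅, 468, ∅, 788, 90]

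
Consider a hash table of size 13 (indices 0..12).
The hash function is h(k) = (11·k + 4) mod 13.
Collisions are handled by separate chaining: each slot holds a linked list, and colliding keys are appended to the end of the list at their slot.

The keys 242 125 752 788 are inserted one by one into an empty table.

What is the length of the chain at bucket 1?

Insert 242: h=1, bucket 1 empty -> new chain.
Insert 125: h=1, bucket 1 nonempty -> append to chain.
Insert 752: h=8, bucket 8 empty -> new chain.
Insert 788: h=1, bucket 1 nonempty -> append to chain.
Final buckets:
0: .
1: 242 -> 125 -> 788
2: .
3: .
4: .
5: .
6: .
7: .
8: 752
9: .
10: .
11: .
12: .

3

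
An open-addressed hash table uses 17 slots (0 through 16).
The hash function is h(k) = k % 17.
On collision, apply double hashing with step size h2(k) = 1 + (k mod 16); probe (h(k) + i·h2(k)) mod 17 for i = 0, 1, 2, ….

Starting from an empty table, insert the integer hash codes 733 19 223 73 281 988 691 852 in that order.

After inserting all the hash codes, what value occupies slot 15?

Insert 733: h=2, slot 2 empty => index 2.
Insert 19: h=2, h2=4, slot 2 occupied => index 6.
Insert 223: h=2, h2=16, slot 2 occupied => index 1.
Insert 73: h=5, slot 5 empty => index 5.
Insert 281: h=9, slot 9 empty => index 9.
Insert 988: h=2, h2=13, slot 2 occupied => index 15.
Insert 691: h=11, slot 11 empty => index 11.
Insert 852: h=2, h2=5, slot 2 occupied => index 7.
Table: [-, 223, 733, -, -, 73, 19, 852, -, 281, -, 691, -, -, -, 988, -]

988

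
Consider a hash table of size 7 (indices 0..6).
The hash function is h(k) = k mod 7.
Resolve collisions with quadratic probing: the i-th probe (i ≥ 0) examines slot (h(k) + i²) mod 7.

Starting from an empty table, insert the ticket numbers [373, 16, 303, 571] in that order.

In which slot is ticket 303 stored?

Insert 373: h=2, slot 2 empty → index 2.
Insert 16: h=2, slot 2 occupied → index 3.
Insert 303: h=2, slots 2,3 occupied → index 6.
Insert 571: h=4, slot 4 empty → index 4.
Table: [∅, ∅, 373, 16, 571, ∅, 303]

6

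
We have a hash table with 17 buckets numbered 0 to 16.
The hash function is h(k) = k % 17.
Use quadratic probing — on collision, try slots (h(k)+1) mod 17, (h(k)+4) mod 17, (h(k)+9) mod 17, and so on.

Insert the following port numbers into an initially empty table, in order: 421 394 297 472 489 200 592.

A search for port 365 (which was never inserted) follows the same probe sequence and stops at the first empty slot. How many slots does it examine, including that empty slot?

421 hashes to 13; slot 13 is free -> place at 13.
394 hashes to 3; slot 3 is free -> place at 3.
297 hashes to 8; slot 8 is free -> place at 8.
472 hashes to 13; 13 taken -> place at 14.
489 hashes to 13; 13,14 taken -> place at 0.
200 hashes to 13; 13,14,0 taken -> place at 5.
592 hashes to 14; 14 taken -> place at 15.
Table: [489, -, -, 394, -, 200, -, -, 297, -, -, -, -, 421, 472, 592, -]
Lookup 365: h=8, probe 8,9 → slot 9 empty, not found.

2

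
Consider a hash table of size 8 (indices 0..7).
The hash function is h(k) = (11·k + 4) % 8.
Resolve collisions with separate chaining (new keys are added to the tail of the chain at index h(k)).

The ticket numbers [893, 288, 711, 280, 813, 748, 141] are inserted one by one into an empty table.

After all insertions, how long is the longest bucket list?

3

Insert 893: h=3, bucket 3 empty → new chain.
Insert 288: h=4, bucket 4 empty → new chain.
Insert 711: h=1, bucket 1 empty → new chain.
Insert 280: h=4, bucket 4 nonempty → append to chain.
Insert 813: h=3, bucket 3 nonempty → append to chain.
Insert 748: h=0, bucket 0 empty → new chain.
Insert 141: h=3, bucket 3 nonempty → append to chain.
Final buckets:
0: 748
1: 711
2: .
3: 893 -> 813 -> 141
4: 288 -> 280
5: .
6: .
7: .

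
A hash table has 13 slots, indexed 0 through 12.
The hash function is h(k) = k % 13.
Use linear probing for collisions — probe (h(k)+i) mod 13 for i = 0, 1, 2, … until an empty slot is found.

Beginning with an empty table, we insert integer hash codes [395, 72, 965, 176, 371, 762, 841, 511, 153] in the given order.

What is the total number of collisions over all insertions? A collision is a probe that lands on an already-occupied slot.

395: h=5 => slot 5
72: h=7 => slot 7
965: h=3 => slot 3
176: h=7, probe 7,8 => slot 8
371: h=7, probe 7,8,9 => slot 9
762: h=8, probe 8,9,10 => slot 10
841: h=9, probe 9,10,11 => slot 11
511: h=4 => slot 4
153: h=10, probe 10,11,12 => slot 12
Table: [∅, ∅, ∅, 965, 511, 395, ∅, 72, 176, 371, 762, 841, 153]

9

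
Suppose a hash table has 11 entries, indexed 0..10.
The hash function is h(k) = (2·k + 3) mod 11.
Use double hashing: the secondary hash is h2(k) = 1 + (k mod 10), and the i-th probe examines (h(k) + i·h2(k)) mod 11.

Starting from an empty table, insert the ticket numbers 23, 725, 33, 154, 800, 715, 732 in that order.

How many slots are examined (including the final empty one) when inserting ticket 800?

Insert 23: h=5, slot 5 empty -> index 5.
Insert 725: h=1, slot 1 empty -> index 1.
Insert 33: h=3, slot 3 empty -> index 3.
Insert 154: h=3, h2=5, slot 3 occupied -> index 8.
Insert 800: h=8, h2=1, slot 8 occupied -> index 9.
Insert 715: h=3, h2=6, slots 3,9 occupied -> index 4.
Insert 732: h=4, h2=3, slot 4 occupied -> index 7.
Table: [—, 725, —, 33, 715, 23, —, 732, 154, 800, —]

2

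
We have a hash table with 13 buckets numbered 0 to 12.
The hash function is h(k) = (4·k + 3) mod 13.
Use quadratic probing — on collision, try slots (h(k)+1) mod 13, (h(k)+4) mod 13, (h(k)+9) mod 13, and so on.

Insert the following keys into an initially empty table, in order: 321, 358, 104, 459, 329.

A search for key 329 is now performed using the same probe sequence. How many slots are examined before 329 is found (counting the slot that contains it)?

321 hashes to 0; slot 0 is free -> place at 0.
358 hashes to 5; slot 5 is free -> place at 5.
104 hashes to 3; slot 3 is free -> place at 3.
459 hashes to 6; slot 6 is free -> place at 6.
329 hashes to 6; 6 taken -> place at 7.
Table: [321, -, -, 104, -, 358, 459, 329, -, -, -, -, -]
Lookup 329: h=6, probe 6,7 → found at 7.

2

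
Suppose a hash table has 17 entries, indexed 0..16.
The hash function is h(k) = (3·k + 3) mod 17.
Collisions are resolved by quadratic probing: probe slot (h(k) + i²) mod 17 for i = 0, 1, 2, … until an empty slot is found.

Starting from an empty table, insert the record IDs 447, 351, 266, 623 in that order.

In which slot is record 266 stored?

3

Insert 447: h=1, slot 1 empty => index 1.
Insert 351: h=2, slot 2 empty => index 2.
Insert 266: h=2, slot 2 occupied => index 3.
Insert 623: h=2, slots 2,3 occupied => index 6.
Table: [_, 447, 351, 266, _, _, 623, _, _, _, _, _, _, _, _, _, _]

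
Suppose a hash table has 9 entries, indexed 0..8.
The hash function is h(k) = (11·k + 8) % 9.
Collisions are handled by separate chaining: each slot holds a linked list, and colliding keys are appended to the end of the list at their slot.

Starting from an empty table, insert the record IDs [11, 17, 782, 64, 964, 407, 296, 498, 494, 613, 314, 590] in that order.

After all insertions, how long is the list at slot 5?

Insert 11: h=3, bucket 3 empty -> new chain.
Insert 17: h=6, bucket 6 empty -> new chain.
Insert 782: h=6, bucket 6 nonempty -> append to chain.
Insert 64: h=1, bucket 1 empty -> new chain.
Insert 964: h=1, bucket 1 nonempty -> append to chain.
Insert 407: h=3, bucket 3 nonempty -> append to chain.
Insert 296: h=6, bucket 6 nonempty -> append to chain.
Insert 498: h=5, bucket 5 empty -> new chain.
Insert 494: h=6, bucket 6 nonempty -> append to chain.
Insert 613: h=1, bucket 1 nonempty -> append to chain.
Insert 314: h=6, bucket 6 nonempty -> append to chain.
Insert 590: h=0, bucket 0 empty -> new chain.
Final buckets:
0: 590
1: 64 -> 964 -> 613
2: _
3: 11 -> 407
4: _
5: 498
6: 17 -> 782 -> 296 -> 494 -> 314
7: _
8: _

1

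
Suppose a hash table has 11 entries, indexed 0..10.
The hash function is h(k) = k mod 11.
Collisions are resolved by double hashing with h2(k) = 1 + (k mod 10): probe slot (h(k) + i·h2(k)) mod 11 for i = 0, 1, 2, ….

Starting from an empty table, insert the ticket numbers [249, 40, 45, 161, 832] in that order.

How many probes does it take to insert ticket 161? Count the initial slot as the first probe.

2

249: h=7 -> slot 7
40: h=7, h2=1, probe 7,8 -> slot 8
45: h=1 -> slot 1
161: h=7, h2=2, probe 7,9 -> slot 9
832: h=7, h2=3, probe 7,10 -> slot 10
Table: [-, 45, -, -, -, -, -, 249, 40, 161, 832]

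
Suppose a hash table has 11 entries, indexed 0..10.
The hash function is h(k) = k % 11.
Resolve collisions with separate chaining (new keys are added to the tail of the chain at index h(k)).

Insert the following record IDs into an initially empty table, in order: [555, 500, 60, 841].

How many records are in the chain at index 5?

4

555 → bucket 5
500 → bucket 5 (collision)
60 → bucket 5 (collision)
841 → bucket 5 (collision)
Final buckets:
0: .
1: .
2: .
3: .
4: .
5: 555 -> 500 -> 60 -> 841
6: .
7: .
8: .
9: .
10: .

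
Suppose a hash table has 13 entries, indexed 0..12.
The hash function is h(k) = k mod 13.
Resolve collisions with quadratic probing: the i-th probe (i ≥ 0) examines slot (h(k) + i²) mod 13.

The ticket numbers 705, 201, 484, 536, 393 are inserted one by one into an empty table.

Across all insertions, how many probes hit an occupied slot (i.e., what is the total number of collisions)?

Insert 705: h=3, slot 3 empty => index 3.
Insert 201: h=6, slot 6 empty => index 6.
Insert 484: h=3, slot 3 occupied => index 4.
Insert 536: h=3, slots 3,4 occupied => index 7.
Insert 393: h=3, slots 3,4,7 occupied => index 12.
Table: [—, —, —, 705, 484, —, 201, 536, —, —, —, —, 393]

6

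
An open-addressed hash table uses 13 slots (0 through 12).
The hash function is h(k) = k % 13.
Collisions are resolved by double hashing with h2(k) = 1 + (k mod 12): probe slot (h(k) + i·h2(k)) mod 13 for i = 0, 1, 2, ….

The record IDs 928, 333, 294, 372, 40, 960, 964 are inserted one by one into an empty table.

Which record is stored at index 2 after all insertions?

294

Insert 928: h=5, slot 5 empty → index 5.
Insert 333: h=8, slot 8 empty → index 8.
Insert 294: h=8, h2=7, slot 8 occupied → index 2.
Insert 372: h=8, h2=1, slot 8 occupied → index 9.
Insert 40: h=1, slot 1 empty → index 1.
Insert 960: h=11, slot 11 empty → index 11.
Insert 964: h=2, h2=5, slot 2 occupied → index 7.
Table: [., 40, 294, ., ., 928, ., 964, 333, 372, ., 960, .]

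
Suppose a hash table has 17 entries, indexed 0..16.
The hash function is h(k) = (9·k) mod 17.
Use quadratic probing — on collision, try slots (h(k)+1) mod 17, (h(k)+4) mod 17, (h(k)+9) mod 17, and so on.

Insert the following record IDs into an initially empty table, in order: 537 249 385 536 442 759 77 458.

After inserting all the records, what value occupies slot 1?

Insert 537: h=5, slot 5 empty -> index 5.
Insert 249: h=14, slot 14 empty -> index 14.
Insert 385: h=14, slot 14 occupied -> index 15.
Insert 536: h=13, slot 13 empty -> index 13.
Insert 442: h=0, slot 0 empty -> index 0.
Insert 759: h=14, slots 14,15 occupied -> index 1.
Insert 77: h=13, slots 13,14,0,5 occupied -> index 12.
Insert 458: h=8, slot 8 empty -> index 8.
Table: [442, 759, ∅, ∅, ∅, 537, ∅, ∅, 458, ∅, ∅, ∅, 77, 536, 249, 385, ∅]

759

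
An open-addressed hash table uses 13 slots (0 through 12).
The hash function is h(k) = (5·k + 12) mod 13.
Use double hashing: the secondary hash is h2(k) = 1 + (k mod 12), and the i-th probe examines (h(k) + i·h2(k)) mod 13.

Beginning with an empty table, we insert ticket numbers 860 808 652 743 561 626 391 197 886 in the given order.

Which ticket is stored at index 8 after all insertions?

743

860 hashes to 9; slot 9 is free => place at 9.
808 hashes to 9, h2=5; 9 taken => place at 1.
652 hashes to 9, h2=5; 9,1 taken => place at 6.
743 hashes to 9, h2=12; 9 taken => place at 8.
561 hashes to 9, h2=10; 9,6 taken => place at 3.
626 hashes to 9, h2=3; 9 taken => place at 12.
391 hashes to 4; slot 4 is free => place at 4.
197 hashes to 9, h2=6; 9 taken => place at 2.
886 hashes to 9, h2=11; 9 taken => place at 7.
Table: [_, 808, 197, 561, 391, _, 652, 886, 743, 860, _, _, 626]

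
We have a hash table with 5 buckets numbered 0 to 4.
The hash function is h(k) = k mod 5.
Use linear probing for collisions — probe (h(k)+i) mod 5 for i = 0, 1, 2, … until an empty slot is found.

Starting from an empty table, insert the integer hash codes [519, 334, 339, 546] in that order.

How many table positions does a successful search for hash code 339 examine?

519 hashes to 4; slot 4 is free => place at 4.
334 hashes to 4; 4 taken => place at 0.
339 hashes to 4; 4,0 taken => place at 1.
546 hashes to 1; 1 taken => place at 2.
Table: [334, 339, 546, -, 519]
Lookup 339: h=4, probe 4,0,1 → found at 1.

3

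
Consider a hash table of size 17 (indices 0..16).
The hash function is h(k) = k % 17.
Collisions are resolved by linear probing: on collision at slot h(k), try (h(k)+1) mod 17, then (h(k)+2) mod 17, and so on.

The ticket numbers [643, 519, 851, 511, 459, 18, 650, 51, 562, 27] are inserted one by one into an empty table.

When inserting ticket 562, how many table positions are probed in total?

Insert 643: h=14, slot 14 empty -> index 14.
Insert 519: h=9, slot 9 empty -> index 9.
Insert 851: h=1, slot 1 empty -> index 1.
Insert 511: h=1, slot 1 occupied -> index 2.
Insert 459: h=0, slot 0 empty -> index 0.
Insert 18: h=1, slots 1,2 occupied -> index 3.
Insert 650: h=4, slot 4 empty -> index 4.
Insert 51: h=0, slots 0,1,2,3,4 occupied -> index 5.
Insert 562: h=1, slots 1,2,3,4,5 occupied -> index 6.
Insert 27: h=10, slot 10 empty -> index 10.
Table: [459, 851, 511, 18, 650, 51, 562, ., ., 519, 27, ., ., ., 643, ., .]

6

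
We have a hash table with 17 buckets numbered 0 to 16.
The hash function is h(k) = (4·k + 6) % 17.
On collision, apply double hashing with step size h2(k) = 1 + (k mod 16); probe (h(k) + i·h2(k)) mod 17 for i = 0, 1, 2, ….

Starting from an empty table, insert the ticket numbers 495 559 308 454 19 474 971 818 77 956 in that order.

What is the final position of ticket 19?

1

495 hashes to 14; slot 14 is free => place at 14.
559 hashes to 15; slot 15 is free => place at 15.
308 hashes to 14, h2=5; 14 taken => place at 2.
454 hashes to 3; slot 3 is free => place at 3.
19 hashes to 14, h2=4; 14 taken => place at 1.
474 hashes to 15, h2=11; 15 taken => place at 9.
971 hashes to 14, h2=12; 14,9 taken => place at 4.
818 hashes to 14, h2=3; 14 taken => place at 0.
77 hashes to 8; slot 8 is free => place at 8.
956 hashes to 5; slot 5 is free => place at 5.
Table: [818, 19, 308, 454, 971, 956, _, _, 77, 474, _, _, _, _, 495, 559, _]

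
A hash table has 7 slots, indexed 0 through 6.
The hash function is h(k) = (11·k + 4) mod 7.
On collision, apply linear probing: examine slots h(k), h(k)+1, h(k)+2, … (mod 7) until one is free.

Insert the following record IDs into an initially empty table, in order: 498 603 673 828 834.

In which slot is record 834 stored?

4

498 hashes to 1; slot 1 is free -> place at 1.
603 hashes to 1; 1 taken -> place at 2.
673 hashes to 1; 1,2 taken -> place at 3.
828 hashes to 5; slot 5 is free -> place at 5.
834 hashes to 1; 1,2,3 taken -> place at 4.
Table: [∅, 498, 603, 673, 834, 828, ∅]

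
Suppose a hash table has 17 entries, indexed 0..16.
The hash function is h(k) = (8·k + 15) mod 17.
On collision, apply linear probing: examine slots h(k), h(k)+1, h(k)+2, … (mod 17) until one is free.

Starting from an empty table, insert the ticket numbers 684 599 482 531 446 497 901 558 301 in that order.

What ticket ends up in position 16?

446

684: h=13 => slot 13
599: h=13, probe 13,14 => slot 14
482: h=12 => slot 12
531: h=13, probe 13,14,15 => slot 15
446: h=13, probe 13,14,15,16 => slot 16
497: h=13, probe 13,14,15,16,0 => slot 0
901: h=15, probe 15,16,0,1 => slot 1
558: h=8 => slot 8
301: h=9 => slot 9
Table: [497, 901, ., ., ., ., ., ., 558, 301, ., ., 482, 684, 599, 531, 446]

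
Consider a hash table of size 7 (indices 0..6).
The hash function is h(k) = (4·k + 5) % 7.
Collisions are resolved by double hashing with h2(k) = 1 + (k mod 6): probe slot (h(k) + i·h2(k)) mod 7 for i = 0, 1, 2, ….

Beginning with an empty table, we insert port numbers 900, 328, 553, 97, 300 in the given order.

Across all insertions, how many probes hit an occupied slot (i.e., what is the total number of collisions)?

2

Insert 900: h=0, slot 0 empty -> index 0.
Insert 328: h=1, slot 1 empty -> index 1.
Insert 553: h=5, slot 5 empty -> index 5.
Insert 97: h=1, h2=2, slot 1 occupied -> index 3.
Insert 300: h=1, h2=1, slot 1 occupied -> index 2.
Table: [900, 328, 300, 97, ., 553, .]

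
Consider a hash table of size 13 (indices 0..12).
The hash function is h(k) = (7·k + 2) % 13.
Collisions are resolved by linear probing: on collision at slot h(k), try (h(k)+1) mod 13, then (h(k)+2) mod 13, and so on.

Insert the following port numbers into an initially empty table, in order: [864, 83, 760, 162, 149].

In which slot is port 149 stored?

864 hashes to 5; slot 5 is free -> place at 5.
83 hashes to 11; slot 11 is free -> place at 11.
760 hashes to 5; 5 taken -> place at 6.
162 hashes to 5; 5,6 taken -> place at 7.
149 hashes to 5; 5,6,7 taken -> place at 8.
Table: [-, -, -, -, -, 864, 760, 162, 149, -, -, 83, -]

8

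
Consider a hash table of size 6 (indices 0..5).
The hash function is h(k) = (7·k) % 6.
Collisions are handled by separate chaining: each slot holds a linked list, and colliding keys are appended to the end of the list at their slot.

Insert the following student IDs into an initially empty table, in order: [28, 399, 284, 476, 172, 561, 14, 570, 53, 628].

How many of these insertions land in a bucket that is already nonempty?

28 -> bucket 4
399 -> bucket 3
284 -> bucket 2
476 -> bucket 2 (collision)
172 -> bucket 4 (collision)
561 -> bucket 3 (collision)
14 -> bucket 2 (collision)
570 -> bucket 0
53 -> bucket 5
628 -> bucket 4 (collision)
Final buckets:
0: 570
1: —
2: 284 -> 476 -> 14
3: 399 -> 561
4: 28 -> 172 -> 628
5: 53

5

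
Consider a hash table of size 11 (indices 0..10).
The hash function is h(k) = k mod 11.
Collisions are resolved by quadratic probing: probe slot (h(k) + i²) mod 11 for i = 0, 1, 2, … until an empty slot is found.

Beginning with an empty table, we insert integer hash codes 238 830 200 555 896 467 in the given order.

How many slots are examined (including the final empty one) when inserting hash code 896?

Insert 238: h=7, slot 7 empty -> index 7.
Insert 830: h=5, slot 5 empty -> index 5.
Insert 200: h=2, slot 2 empty -> index 2.
Insert 555: h=5, slot 5 occupied -> index 6.
Insert 896: h=5, slots 5,6 occupied -> index 9.
Insert 467: h=5, slots 5,6,9 occupied -> index 3.
Table: [-, -, 200, 467, -, 830, 555, 238, -, 896, -]

3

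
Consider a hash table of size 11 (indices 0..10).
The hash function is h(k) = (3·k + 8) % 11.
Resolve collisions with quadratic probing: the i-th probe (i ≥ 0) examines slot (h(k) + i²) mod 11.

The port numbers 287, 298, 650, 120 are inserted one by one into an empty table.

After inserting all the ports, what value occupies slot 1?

298

287: h=0 -> slot 0
298: h=0, probe 0,1 -> slot 1
650: h=0, probe 0,1,4 -> slot 4
120: h=5 -> slot 5
Table: [287, 298, ., ., 650, 120, ., ., ., ., .]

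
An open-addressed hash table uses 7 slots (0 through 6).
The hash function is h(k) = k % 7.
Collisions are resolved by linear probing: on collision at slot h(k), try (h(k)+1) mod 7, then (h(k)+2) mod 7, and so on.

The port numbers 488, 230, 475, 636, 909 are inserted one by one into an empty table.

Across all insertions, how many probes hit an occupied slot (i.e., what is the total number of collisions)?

488: h=5 → slot 5
230: h=6 → slot 6
475: h=6, probe 6,0 → slot 0
636: h=6, probe 6,0,1 → slot 1
909: h=6, probe 6,0,1,2 → slot 2
Table: [475, 636, 909, —, —, 488, 230]

6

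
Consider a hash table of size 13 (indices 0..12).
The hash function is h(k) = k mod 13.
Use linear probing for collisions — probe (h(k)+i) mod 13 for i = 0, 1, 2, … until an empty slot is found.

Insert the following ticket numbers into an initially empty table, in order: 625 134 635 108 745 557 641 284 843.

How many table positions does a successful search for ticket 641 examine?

Insert 625: h=1, slot 1 empty → index 1.
Insert 134: h=4, slot 4 empty → index 4.
Insert 635: h=11, slot 11 empty → index 11.
Insert 108: h=4, slot 4 occupied → index 5.
Insert 745: h=4, slots 4,5 occupied → index 6.
Insert 557: h=11, slot 11 occupied → index 12.
Insert 641: h=4, slots 4,5,6 occupied → index 7.
Insert 284: h=11, slots 11,12 occupied → index 0.
Insert 843: h=11, slots 11,12,0,1 occupied → index 2.
Table: [284, 625, 843, ., 134, 108, 745, 641, ., ., ., 635, 557]
Lookup 641: h=4, probe 4,5,6,7 → found at 7.

4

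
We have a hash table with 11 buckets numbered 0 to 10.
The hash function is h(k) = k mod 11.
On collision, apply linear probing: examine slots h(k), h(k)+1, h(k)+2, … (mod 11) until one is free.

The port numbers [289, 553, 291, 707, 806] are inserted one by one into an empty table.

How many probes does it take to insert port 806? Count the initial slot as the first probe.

5

Insert 289: h=3, slot 3 empty → index 3.
Insert 553: h=3, slot 3 occupied → index 4.
Insert 291: h=5, slot 5 empty → index 5.
Insert 707: h=3, slots 3,4,5 occupied → index 6.
Insert 806: h=3, slots 3,4,5,6 occupied → index 7.
Table: [∅, ∅, ∅, 289, 553, 291, 707, 806, ∅, ∅, ∅]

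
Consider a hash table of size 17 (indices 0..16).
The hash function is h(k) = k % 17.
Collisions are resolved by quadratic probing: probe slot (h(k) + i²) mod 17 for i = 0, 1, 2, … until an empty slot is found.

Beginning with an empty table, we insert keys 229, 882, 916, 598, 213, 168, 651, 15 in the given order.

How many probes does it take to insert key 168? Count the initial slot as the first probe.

3

Insert 229: h=8, slot 8 empty -> index 8.
Insert 882: h=15, slot 15 empty -> index 15.
Insert 916: h=15, slot 15 occupied -> index 16.
Insert 598: h=3, slot 3 empty -> index 3.
Insert 213: h=9, slot 9 empty -> index 9.
Insert 168: h=15, slots 15,16 occupied -> index 2.
Insert 651: h=5, slot 5 empty -> index 5.
Insert 15: h=15, slots 15,16,2 occupied -> index 7.
Table: [∅, ∅, 168, 598, ∅, 651, ∅, 15, 229, 213, ∅, ∅, ∅, ∅, ∅, 882, 916]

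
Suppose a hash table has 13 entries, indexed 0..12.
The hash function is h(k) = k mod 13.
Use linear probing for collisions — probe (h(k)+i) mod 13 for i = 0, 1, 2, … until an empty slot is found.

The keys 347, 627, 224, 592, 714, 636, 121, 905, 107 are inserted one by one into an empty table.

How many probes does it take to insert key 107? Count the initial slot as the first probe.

4

347 hashes to 9; slot 9 is free => place at 9.
627 hashes to 3; slot 3 is free => place at 3.
224 hashes to 3; 3 taken => place at 4.
592 hashes to 7; slot 7 is free => place at 7.
714 hashes to 12; slot 12 is free => place at 12.
636 hashes to 12; 12 taken => place at 0.
121 hashes to 4; 4 taken => place at 5.
905 hashes to 8; slot 8 is free => place at 8.
107 hashes to 3; 3,4,5 taken => place at 6.
Table: [636, ∅, ∅, 627, 224, 121, 107, 592, 905, 347, ∅, ∅, 714]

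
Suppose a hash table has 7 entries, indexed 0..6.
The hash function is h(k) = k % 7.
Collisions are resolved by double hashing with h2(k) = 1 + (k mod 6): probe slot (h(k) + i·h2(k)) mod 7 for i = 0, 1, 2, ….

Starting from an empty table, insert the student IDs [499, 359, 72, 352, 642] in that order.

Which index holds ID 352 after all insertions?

499 hashes to 2; slot 2 is free -> place at 2.
359 hashes to 2, h2=6; 2 taken -> place at 1.
72 hashes to 2, h2=1; 2 taken -> place at 3.
352 hashes to 2, h2=5; 2 taken -> place at 0.
642 hashes to 5; slot 5 is free -> place at 5.
Table: [352, 359, 499, 72, ∅, 642, ∅]

0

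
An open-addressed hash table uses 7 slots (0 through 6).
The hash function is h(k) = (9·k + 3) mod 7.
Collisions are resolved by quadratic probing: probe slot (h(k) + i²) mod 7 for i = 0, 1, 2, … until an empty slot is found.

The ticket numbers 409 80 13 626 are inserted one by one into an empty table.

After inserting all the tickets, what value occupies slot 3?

409 hashes to 2; slot 2 is free => place at 2.
80 hashes to 2; 2 taken => place at 3.
13 hashes to 1; slot 1 is free => place at 1.
626 hashes to 2; 2,3 taken => place at 6.
Table: [_, 13, 409, 80, _, _, 626]

80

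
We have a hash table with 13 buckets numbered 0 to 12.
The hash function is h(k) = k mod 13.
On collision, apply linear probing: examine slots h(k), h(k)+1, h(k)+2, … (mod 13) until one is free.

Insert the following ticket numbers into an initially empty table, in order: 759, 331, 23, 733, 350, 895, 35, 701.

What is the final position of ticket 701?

0

Insert 759: h=5, slot 5 empty → index 5.
Insert 331: h=6, slot 6 empty → index 6.
Insert 23: h=10, slot 10 empty → index 10.
Insert 733: h=5, slots 5,6 occupied → index 7.
Insert 350: h=12, slot 12 empty → index 12.
Insert 895: h=11, slot 11 empty → index 11.
Insert 35: h=9, slot 9 empty → index 9.
Insert 701: h=12, slot 12 occupied → index 0.
Table: [701, _, _, _, _, 759, 331, 733, _, 35, 23, 895, 350]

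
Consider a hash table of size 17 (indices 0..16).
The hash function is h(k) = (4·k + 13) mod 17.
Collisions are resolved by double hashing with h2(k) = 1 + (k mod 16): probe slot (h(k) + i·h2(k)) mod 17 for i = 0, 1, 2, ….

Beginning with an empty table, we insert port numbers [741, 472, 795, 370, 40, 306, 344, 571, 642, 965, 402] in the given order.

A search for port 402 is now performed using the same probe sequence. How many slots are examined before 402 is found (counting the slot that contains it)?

Insert 741: h=2, slot 2 empty → index 2.
Insert 472: h=14, slot 14 empty → index 14.
Insert 795: h=14, h2=12, slot 14 occupied → index 9.
Insert 370: h=14, h2=3, slot 14 occupied → index 0.
Insert 40: h=3, slot 3 empty → index 3.
Insert 306: h=13, slot 13 empty → index 13.
Insert 344: h=12, slot 12 empty → index 12.
Insert 571: h=2, h2=12, slots 2,14,9 occupied → index 4.
Insert 642: h=14, h2=3, slots 14,0,3 occupied → index 6.
Insert 965: h=14, h2=6, slots 14,3,9 occupied → index 15.
Insert 402: h=6, h2=3, slots 6,9,12,15 occupied → index 1.
Table: [370, 402, 741, 40, 571, ∅, 642, ∅, ∅, 795, ∅, ∅, 344, 306, 472, 965, ∅]
Lookup 402: h=6, h2=3, probe 6,9,12,15,1 → found at 1.

5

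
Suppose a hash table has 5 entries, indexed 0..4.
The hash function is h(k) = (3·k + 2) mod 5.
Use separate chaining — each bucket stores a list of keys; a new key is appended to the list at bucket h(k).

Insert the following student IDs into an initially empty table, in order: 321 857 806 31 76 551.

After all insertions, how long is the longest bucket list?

Insert 321: h=0, bucket 0 empty → new chain.
Insert 857: h=3, bucket 3 empty → new chain.
Insert 806: h=0, bucket 0 nonempty → append to chain.
Insert 31: h=0, bucket 0 nonempty → append to chain.
Insert 76: h=0, bucket 0 nonempty → append to chain.
Insert 551: h=0, bucket 0 nonempty → append to chain.
Final buckets:
0: 321 -> 806 -> 31 -> 76 -> 551
1: ∅
2: ∅
3: 857
4: ∅

5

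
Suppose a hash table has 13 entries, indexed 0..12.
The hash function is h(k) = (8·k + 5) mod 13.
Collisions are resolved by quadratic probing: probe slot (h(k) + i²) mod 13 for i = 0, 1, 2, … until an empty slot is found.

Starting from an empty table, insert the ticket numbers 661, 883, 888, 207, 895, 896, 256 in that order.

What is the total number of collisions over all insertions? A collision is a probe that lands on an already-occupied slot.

6

Insert 661: h=2, slot 2 empty → index 2.
Insert 883: h=10, slot 10 empty → index 10.
Insert 888: h=11, slot 11 empty → index 11.
Insert 207: h=10, slots 10,11 occupied → index 1.
Insert 895: h=2, slot 2 occupied → index 3.
Insert 896: h=10, slots 10,11,1 occupied → index 6.
Insert 256: h=12, slot 12 empty → index 12.
Table: [—, 207, 661, 895, —, —, 896, —, —, —, 883, 888, 256]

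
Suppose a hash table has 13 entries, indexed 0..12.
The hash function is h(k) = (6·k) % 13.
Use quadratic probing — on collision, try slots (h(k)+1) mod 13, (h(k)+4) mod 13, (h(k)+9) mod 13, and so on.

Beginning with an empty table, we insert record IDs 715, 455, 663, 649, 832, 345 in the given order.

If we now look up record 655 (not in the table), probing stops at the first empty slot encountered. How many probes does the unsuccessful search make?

Insert 715: h=0, slot 0 empty → index 0.
Insert 455: h=0, slot 0 occupied → index 1.
Insert 663: h=0, slots 0,1 occupied → index 4.
Insert 649: h=7, slot 7 empty → index 7.
Insert 832: h=0, slots 0,1,4 occupied → index 9.
Insert 345: h=3, slot 3 empty → index 3.
Table: [715, 455, ∅, 345, 663, ∅, ∅, 649, ∅, 832, ∅, ∅, ∅]
Lookup 655: h=4, probe 4,5 → slot 5 empty, not found.

2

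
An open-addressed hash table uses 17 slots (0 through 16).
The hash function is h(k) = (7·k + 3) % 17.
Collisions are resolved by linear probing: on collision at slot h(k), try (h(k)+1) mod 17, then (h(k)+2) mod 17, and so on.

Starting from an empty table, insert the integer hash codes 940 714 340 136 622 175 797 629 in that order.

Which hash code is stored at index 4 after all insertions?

940: h=4 => slot 4
714: h=3 => slot 3
340: h=3, probe 3,4,5 => slot 5
136: h=3, probe 3,4,5,6 => slot 6
622: h=5, probe 5,6,7 => slot 7
175: h=4, probe 4,5,6,7,8 => slot 8
797: h=6, probe 6,7,8,9 => slot 9
629: h=3, probe 3,4,5,6,7,8,9,10 => slot 10
Table: [∅, ∅, ∅, 714, 940, 340, 136, 622, 175, 797, 629, ∅, ∅, ∅, ∅, ∅, ∅]

940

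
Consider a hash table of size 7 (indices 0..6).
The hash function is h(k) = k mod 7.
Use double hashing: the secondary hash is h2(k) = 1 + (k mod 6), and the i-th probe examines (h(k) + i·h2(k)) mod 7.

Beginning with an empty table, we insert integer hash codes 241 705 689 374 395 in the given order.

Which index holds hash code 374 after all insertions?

6

241: h=3 → slot 3
705: h=5 → slot 5
689: h=3, h2=6, probe 3,2 → slot 2
374: h=3, h2=3, probe 3,6 → slot 6
395: h=3, h2=6, probe 3,2,1 → slot 1
Table: [_, 395, 689, 241, _, 705, 374]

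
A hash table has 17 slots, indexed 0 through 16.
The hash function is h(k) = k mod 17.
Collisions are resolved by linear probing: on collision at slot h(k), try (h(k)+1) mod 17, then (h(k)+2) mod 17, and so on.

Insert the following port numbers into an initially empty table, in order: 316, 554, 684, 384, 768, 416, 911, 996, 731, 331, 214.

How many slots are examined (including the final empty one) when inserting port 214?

316: h=10 => slot 10
554: h=10, probe 10,11 => slot 11
684: h=4 => slot 4
384: h=10, probe 10,11,12 => slot 12
768: h=3 => slot 3
416: h=8 => slot 8
911: h=10, probe 10,11,12,13 => slot 13
996: h=10, probe 10,11,12,13,14 => slot 14
731: h=0 => slot 0
331: h=8, probe 8,9 => slot 9
214: h=10, probe 10,11,12,13,14,15 => slot 15
Table: [731, ., ., 768, 684, ., ., ., 416, 331, 316, 554, 384, 911, 996, 214, .]

6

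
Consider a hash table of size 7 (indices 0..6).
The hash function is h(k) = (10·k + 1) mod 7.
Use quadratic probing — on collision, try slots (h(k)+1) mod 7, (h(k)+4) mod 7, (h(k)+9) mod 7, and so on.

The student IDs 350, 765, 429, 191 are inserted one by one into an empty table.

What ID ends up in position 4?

350 hashes to 1; slot 1 is free → place at 1.
765 hashes to 0; slot 0 is free → place at 0.
429 hashes to 0; 0,1 taken → place at 4.
191 hashes to 0; 0,1,4 taken → place at 2.
Table: [765, 350, 191, ∅, 429, ∅, ∅]

429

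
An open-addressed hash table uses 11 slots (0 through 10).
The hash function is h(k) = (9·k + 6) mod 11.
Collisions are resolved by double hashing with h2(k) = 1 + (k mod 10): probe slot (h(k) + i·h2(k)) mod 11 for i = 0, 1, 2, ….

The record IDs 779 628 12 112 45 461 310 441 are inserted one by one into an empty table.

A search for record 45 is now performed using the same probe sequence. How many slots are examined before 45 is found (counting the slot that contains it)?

779 hashes to 10; slot 10 is free → place at 10.
628 hashes to 4; slot 4 is free → place at 4.
12 hashes to 4, h2=3; 4 taken → place at 7.
112 hashes to 2; slot 2 is free → place at 2.
45 hashes to 4, h2=6; 4,10 taken → place at 5.
461 hashes to 8; slot 8 is free → place at 8.
310 hashes to 2, h2=1; 2 taken → place at 3.
441 hashes to 4, h2=2; 4 taken → place at 6.
Table: [—, —, 112, 310, 628, 45, 441, 12, 461, —, 779]
Lookup 45: h=4, h2=6, probe 4,10,5 → found at 5.

3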